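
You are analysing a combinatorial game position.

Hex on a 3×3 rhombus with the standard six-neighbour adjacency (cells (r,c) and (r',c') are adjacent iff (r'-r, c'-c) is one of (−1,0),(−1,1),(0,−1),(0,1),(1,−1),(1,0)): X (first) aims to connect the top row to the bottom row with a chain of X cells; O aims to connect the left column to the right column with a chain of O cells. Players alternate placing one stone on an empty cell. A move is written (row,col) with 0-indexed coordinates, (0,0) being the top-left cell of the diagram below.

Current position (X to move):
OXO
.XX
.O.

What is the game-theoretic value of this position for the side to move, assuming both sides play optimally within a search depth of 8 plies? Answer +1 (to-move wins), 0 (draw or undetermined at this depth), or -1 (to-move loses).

value(OXO/.XX/.O., X) = +1

[OXO/.XX/.O.] X move#1: (1,0):+1/OXO/XXX/.O.*, (2,0):+1/OXO/.XX/XO., (2,2):+1/OXO/.XX/.OX
[OXO/XXX/.O.] O move#2: (2,0):-1/OXO/XXX/OO.*, (2,2):-1/OXO/XXX/.OO
[OXO/XXX/OO.] X move#3: (2,2):+1/OXO/XXX/OOX*
[OXO/XXX/OOX] end (terminal -1, O#4); searched OXO/.XX/.O. to 8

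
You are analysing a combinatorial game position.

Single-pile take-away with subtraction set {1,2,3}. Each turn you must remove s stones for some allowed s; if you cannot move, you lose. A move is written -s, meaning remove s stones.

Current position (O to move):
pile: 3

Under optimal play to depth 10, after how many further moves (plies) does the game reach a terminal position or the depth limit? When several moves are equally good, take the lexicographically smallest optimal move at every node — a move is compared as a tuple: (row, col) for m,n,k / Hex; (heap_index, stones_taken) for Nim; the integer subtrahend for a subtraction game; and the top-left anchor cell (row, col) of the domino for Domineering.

PV length from [3]: 1 ply

[3] O move#1: -1:-1/2, -2:-1/1, -3:+1/0*
[0] end (terminal -1, X#2); searched 3 to 10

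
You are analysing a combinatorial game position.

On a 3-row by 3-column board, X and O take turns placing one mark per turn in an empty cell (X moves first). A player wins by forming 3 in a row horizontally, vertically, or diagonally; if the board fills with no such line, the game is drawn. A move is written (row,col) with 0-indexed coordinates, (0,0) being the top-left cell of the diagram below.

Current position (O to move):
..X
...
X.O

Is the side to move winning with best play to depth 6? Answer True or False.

O winning at [..X/.../X.O]: False

ply 1, O at ..X/.../X.O | (0,0)=-1→O.X/.../X.O*; (0,1)=-1→.OX/.../X.O; (1,0)=-1→..X/O../X.O; (1,1)=-1→..X/.O./X.O; (1,2)=-1→..X/..O/X.O; (2,1)=-1→..X/.../XOO
ply 2, X at O.X/.../X.O | (0,1)=-1→OXX/.../X.O; (1,0)=-1→O.X/X../X.O; (1,1)=+1→O.X/.X./X.O*; (1,2)=-1→O.X/..X/X.O; (2,1)=-1→O.X/.../XXO
ply 3: O.X/.X./X.O is terminal -1 (O); from ..X/.../X.O depth 6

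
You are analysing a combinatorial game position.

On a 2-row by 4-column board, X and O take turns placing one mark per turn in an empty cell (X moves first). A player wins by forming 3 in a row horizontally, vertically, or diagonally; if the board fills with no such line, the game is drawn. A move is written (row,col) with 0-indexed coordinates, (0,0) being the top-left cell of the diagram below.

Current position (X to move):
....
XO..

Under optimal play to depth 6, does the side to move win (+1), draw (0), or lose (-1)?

value(..../XO.., X) = 0

p1 X@[..../XO..]: (0,0)[X.../XO..]+0* (0,1)[.X../XO..]+0 (0,2)[..X./XO..]+0 (0,3)[...X/XO..]+0 (1,2)[..../XOX.]+0 (1,3)[..../XO.X]+0
p2 O@[X.../XO..]: (0,1)[XO../XO..]+0* (0,2)[X.O./XO..]+0 (0,3)[X..O/XO..]+0 (1,2)[X.../XOO.]+0 (1,3)[X.../XO.O]+0
p3 X@[XO../XO..]: (0,2)[XOX./XO..]+0* (0,3)[XO.X/XO..]+0 (1,2)[XO../XOX.]+0 (1,3)[XO../XO.X]+0
p4 O@[XOX./XO..]: (0,3)[XOXO/XO..]+0* (1,2)[XOX./XOO.]+0 (1,3)[XOX./XO.O]+0
p5 X@[XOXO/XO..]: (1,2)[XOXO/XOX.]+0* (1,3)[XOXO/XO.X]+0
p6 O@[XOXO/XOX.]: (1,3)[XOXO/XOXO]+0*
p7 X@[XOXO/XOXO] terminal +0; root [..../XO..] d6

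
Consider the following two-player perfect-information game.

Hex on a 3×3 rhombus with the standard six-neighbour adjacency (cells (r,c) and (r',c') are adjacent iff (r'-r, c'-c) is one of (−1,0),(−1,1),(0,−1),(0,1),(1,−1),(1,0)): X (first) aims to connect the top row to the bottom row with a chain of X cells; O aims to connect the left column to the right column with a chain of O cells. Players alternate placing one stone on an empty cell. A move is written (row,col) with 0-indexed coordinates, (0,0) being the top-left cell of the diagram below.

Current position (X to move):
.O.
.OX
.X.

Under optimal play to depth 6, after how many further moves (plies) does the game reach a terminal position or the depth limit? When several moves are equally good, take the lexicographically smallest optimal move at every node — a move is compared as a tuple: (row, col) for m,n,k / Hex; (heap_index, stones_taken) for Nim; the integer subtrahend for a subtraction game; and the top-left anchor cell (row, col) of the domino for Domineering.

p1 X@[.O./.OX/.X.]: (0,0)[XO./.OX/.X.]-1 (0,2)[.OX/.OX/.X.]+1* (1,0)[.O./XOX/.X.]-1 (2,0)[.O./.OX/XX.]-1 (2,2)[.O./.OX/.XX]-1
p2 O@[.OX/.OX/.X.] terminal -1; root [.O./.OX/.X.] d6

PV length from [.O./.OX/.X.]: 1 ply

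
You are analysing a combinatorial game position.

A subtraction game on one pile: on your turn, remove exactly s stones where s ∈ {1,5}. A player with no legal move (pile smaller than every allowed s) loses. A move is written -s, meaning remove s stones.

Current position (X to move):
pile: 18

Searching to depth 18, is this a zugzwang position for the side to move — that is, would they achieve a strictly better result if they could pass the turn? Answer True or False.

[18] X move#1: -1:-1/17*, -5:-1/13
[17] O move#2: -1:+1/16*, -5:+1/12
[16] X move#3: -1:-1/15*, -5:-1/11
[15] O move#4: -1:+1/14*, -5:+1/10
[14] X move#5: -1:-1/13*, -5:-1/9
[13] O move#6: -1:+1/12*, -5:+1/8
[12] X move#7: -1:-1/11*, -5:-1/7
[11] O move#8: -1:+1/10*, -5:+1/6
[10] X move#9: -1:-1/9*, -5:-1/5
[9] O move#10: -1:+1/8*, -5:+1/4
[8] X move#11: -1:-1/7*, -5:-1/3
[7] O move#12: -1:+1/6*, -5:+1/2
[6] X move#13: -1:-1/5*, -5:-1/1
[5] O move#14: -1:+1/4*, -5:+1/0
[4] X move#15: -1:-1/3*
[3] O move#16: -1:+1/2*
[2] X move#17: -1:-1/1*
[1] O move#18: -1:+1/0*
[0] end (terminal -1, X#19); searched 18 to 18
suppose X passes — search the same position with O to move:
pass> [18] O move#1: -1:-1/17*, -5:-1/13
pass> [17] X move#2: -1:+1/16*, -5:+1/12
pass> [16] O move#3: -1:-1/15*, -5:-1/11
pass> [15] X move#4: -1:+1/14*, -5:+1/10
pass> [14] O move#5: -1:-1/13*, -5:-1/9
pass> [13] X move#6: -1:+1/12*, -5:+1/8
pass> [12] O move#7: -1:-1/11*, -5:-1/7
pass> [11] X move#8: -1:+1/10*, -5:+1/6
pass> [10] O move#9: -1:-1/9*, -5:-1/5
pass> [9] X move#10: -1:+1/8*, -5:+1/4
pass> [8] O move#11: -1:-1/7*, -5:-1/3
pass> [7] X move#12: -1:+1/6*, -5:+1/2
pass> [6] O move#13: -1:-1/5*, -5:-1/1
pass> [5] X move#14: -1:+1/4*, -5:+1/0
pass> [4] O move#15: -1:-1/3*
pass> [3] X move#16: -1:+1/2*
pass> [2] O move#17: -1:-1/1*
pass> [1] X move#18: -1:+1/0*
pass> [0] end (terminal -1, O#19); searched 18 to 18
for X: play -1, pass +1

zugzwang(18, X) = True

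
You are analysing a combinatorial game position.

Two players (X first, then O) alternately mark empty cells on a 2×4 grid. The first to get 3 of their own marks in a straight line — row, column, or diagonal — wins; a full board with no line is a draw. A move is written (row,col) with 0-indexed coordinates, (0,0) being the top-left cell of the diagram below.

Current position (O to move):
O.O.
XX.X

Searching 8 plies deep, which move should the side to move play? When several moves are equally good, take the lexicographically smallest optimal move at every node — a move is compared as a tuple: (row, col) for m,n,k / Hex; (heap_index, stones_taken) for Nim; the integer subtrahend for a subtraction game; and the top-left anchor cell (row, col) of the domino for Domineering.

ply 1, O at O.O./XX.X | (0,1)=+1→OOO./XX.X*; (0,3)=-1→O.OO/XX.X; (1,2)=+0→O.O./XXOX
ply 2: OOO./XX.X is terminal -1 (X); from O.O./XX.X depth 8

O's best at [O.O./XX.X]: (0,1)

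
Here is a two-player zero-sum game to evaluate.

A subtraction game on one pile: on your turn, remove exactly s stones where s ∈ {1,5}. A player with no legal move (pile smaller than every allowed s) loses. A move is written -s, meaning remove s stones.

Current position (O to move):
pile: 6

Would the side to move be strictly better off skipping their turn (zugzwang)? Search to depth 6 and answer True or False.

p1 O@[6]: -1[5]-1* -5[1]-1
p2 X@[5]: -1[4]+1* -5[0]+1
p3 O@[4]: -1[3]-1*
p4 X@[3]: -1[2]+1*
p5 O@[2]: -1[1]-1*
p6 X@[1]: -1[0]+1*
p7 O@[0] terminal -1; root [6] d6
suppose O passes — search the same position with X to move:
pass> p1 X@[6]: -1[5]-1* -5[1]-1
pass> p2 O@[5]: -1[4]+1* -5[0]+1
pass> p3 X@[4]: -1[3]-1*
pass> p4 O@[3]: -1[2]+1*
pass> p5 X@[2]: -1[1]-1*
pass> p6 O@[1]: -1[0]+1*
pass> p7 X@[0] terminal -1; root [6] d6
for O: play -1, pass +1

zugzwang(6, O) = True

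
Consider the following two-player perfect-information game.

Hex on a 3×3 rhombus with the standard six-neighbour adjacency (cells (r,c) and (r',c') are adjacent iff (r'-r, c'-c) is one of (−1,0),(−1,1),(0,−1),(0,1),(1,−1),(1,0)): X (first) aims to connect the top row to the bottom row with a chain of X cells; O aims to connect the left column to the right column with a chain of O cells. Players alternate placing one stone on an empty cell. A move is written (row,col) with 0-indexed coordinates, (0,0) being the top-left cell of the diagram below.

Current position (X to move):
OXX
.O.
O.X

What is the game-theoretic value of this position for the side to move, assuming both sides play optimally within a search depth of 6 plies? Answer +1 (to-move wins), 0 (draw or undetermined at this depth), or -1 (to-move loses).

p1 X@[OXX/.O./O.X]: (1,0)[OXX/XO./O.X]-1 (1,2)[OXX/.OX/O.X]+1* (2,1)[OXX/.O./OXX]-1
p2 O@[OXX/.OX/O.X] terminal -1; root [OXX/.O./O.X] d6

value(OXX/.O./O.X, X) = +1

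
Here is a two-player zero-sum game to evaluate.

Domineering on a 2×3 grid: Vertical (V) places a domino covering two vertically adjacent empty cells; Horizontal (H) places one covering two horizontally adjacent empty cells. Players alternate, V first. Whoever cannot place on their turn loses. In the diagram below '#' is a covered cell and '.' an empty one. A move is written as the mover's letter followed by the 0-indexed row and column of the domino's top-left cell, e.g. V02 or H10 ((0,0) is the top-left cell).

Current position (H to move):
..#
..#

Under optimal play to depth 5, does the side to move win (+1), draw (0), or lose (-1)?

[..#/..#] H move#1: H00:+1/###/..#*, H10:+1/..#/###
[###/..#] end (terminal -1, V#2); searched ..#/..# to 5

value(..#/..#, H) = +1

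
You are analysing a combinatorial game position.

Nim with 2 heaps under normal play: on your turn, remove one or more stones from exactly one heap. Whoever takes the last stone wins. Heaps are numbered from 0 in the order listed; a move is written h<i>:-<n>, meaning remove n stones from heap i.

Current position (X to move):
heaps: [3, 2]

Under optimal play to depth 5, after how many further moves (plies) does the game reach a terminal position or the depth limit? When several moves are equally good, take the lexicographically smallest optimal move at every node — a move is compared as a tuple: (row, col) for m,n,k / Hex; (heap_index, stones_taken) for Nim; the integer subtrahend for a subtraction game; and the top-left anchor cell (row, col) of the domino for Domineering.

PV length from [(3,2)]: 5 plies

p1 X@[(3,2)]: h0:-1[(2,2)]+1* h0:-2[(1,2)]-1 h0:-3[(0,2)]-1 h1:-1[(3,1)]-1 h1:-2[(3,0)]-1
p2 O@[(2,2)]: h0:-1[(1,2)]-1* h0:-2[(0,2)]-1 h1:-1[(2,1)]-1 h1:-2[(2,0)]-1
p3 X@[(1,2)]: h0:-1[(0,2)]-1 h1:-1[(1,1)]+1* h1:-2[(1,0)]-1
p4 O@[(1,1)]: h0:-1[(0,1)]-1* h1:-1[(1,0)]-1
p5 X@[(0,1)]: h1:-1[(0,0)]+1*
p6 O@[(0,0)] terminal -1; root [(3,2)] d5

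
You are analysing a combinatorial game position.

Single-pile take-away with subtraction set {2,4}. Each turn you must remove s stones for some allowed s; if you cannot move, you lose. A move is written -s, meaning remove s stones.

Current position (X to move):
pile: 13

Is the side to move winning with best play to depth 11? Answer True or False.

X winning at [13]: False

p1 X@[13]: -2[11]-1* -4[9]-1
p2 O@[11]: -2[9]-1 -4[7]+1*
p3 X@[7]: -2[5]-1* -4[3]-1
p4 O@[5]: -2[3]-1 -4[1]+1*
p5 X@[1] terminal -1; root [13] d11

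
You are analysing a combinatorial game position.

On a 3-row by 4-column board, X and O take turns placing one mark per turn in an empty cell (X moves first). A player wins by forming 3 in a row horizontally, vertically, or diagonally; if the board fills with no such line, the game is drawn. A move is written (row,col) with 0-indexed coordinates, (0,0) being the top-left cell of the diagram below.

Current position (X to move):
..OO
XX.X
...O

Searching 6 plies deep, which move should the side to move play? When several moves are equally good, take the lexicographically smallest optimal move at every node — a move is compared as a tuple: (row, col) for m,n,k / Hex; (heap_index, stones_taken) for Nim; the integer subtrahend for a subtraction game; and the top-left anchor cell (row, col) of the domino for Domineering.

X's best at [..OO/XX.X/...O]: (0,1)

p1 X@[..OO/XX.X/...O]: (0,0)[X.OO/XX.X/...O]-1 (0,1)[.XOO/XX.X/...O]+1* (1,2)[..OO/XXXX/...O]+1 (2,0)[..OO/XX.X/X..O]-1 (2,1)[..OO/XX.X/.X.O]-1 (2,2)[..OO/XX.X/..XO]-1
p2 O@[.XOO/XX.X/...O]: (0,0)[OXOO/XX.X/...O]-1* (1,2)[.XOO/XXOX/...O]-1 (2,0)[.XOO/XX.X/O..O]-1 (2,1)[.XOO/XX.X/.O.O]-1 (2,2)[.XOO/XX.X/..OO]-1
p3 X@[OXOO/XX.X/...O]: (1,2)[OXOO/XXXX/...O]+1* (2,0)[OXOO/XX.X/X..O]+1 (2,1)[OXOO/XX.X/.X.O]+1 (2,2)[OXOO/XX.X/..XO]+1
p4 O@[OXOO/XXXX/...O] terminal -1; root [..OO/XX.X/...O] d6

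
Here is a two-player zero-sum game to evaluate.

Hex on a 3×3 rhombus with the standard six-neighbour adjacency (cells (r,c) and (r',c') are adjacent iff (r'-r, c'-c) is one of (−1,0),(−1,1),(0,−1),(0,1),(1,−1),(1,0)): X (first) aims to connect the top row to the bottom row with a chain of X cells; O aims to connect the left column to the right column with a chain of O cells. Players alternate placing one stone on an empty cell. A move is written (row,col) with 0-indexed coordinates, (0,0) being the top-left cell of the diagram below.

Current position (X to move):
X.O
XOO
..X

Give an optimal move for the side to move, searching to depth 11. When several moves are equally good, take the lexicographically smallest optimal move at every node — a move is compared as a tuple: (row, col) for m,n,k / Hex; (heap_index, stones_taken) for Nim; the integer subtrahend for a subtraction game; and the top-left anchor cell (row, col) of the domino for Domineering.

ply 1, X at X.O/XOO/..X | (0,1)=-1→XXO/XOO/..X; (2,0)=+1→X.O/XOO/X.X*; (2,1)=-1→X.O/XOO/.XX
ply 2: X.O/XOO/X.X is terminal -1 (O); from X.O/XOO/..X depth 11

X's best at [X.O/XOO/..X]: (2,0)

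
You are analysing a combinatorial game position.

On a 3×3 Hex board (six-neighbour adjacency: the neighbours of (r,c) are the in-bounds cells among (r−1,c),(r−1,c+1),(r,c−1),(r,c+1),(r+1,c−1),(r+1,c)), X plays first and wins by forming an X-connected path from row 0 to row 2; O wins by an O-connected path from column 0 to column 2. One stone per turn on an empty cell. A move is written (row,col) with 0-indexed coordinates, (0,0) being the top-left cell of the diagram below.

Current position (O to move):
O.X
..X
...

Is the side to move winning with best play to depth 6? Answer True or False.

O winning at [O.X/..X/...]: False

[O.X/..X/...] O move#1: (0,1):-1/OOX/..X/...*, (1,0):-1/O.X/O.X/..., (1,1):-1/O.X/.OX/..., (2,0):-1/O.X/..X/O.., (2,1):-1/O.X/..X/.O., (2,2):-1/O.X/..X/..O
[OOX/..X/...] X move#2: (1,0):+1/OOX/X.X/...*, (1,1):+1/OOX/.XX/..., (2,0):+1/OOX/..X/X.., (2,1):+1/OOX/..X/.X., (2,2):+1/OOX/..X/..X
[OOX/X.X/...] O move#3: (1,1):-1/OOX/XOX/...*, (2,0):-1/OOX/X.X/O.., (2,1):-1/OOX/X.X/.O., (2,2):-1/OOX/X.X/..O
[OOX/XOX/...] X move#4: (2,0):+1/OOX/XOX/X..*, (2,1):+1/OOX/XOX/.X., (2,2):+1/OOX/XOX/..X
[OOX/XOX/X..] O move#5: (2,1):-1/OOX/XOX/XO.*, (2,2):-1/OOX/XOX/X.O
[OOX/XOX/XO.] X move#6: (2,2):+1/OOX/XOX/XOX*
[OOX/XOX/XOX] end (terminal -1, O#7); searched O.X/..X/... to 6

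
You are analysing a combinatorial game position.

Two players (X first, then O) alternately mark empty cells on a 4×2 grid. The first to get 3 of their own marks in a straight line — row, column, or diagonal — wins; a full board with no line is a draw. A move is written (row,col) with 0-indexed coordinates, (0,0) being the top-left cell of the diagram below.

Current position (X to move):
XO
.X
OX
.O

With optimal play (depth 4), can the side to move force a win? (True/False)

ply 1, X at XO/.X/OX/.O | (1,0)=+0→XO/XX/OX/.O*; (3,0)=+0→XO/.X/OX/XO
ply 2, O at XO/XX/OX/.O | (3,0)=+0→XO/XX/OX/OO*
ply 3: XO/XX/OX/OO is terminal +0 (X); from XO/.X/OX/.O depth 4

X winning at [XO/.X/OX/.O]: False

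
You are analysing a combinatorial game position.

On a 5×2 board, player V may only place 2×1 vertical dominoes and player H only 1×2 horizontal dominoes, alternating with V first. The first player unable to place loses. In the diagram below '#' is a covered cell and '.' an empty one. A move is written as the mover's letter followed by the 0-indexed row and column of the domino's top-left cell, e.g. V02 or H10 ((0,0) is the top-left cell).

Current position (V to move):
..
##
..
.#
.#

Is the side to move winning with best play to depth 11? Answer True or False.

p1 V@[../##/../.#/.#]: V20[../##/#./##/.#]-1* V30[../##/../##/##]-1
p2 H@[../##/#./##/.#]: H00[##/##/#./##/.#]+1*
p3 V@[##/##/#./##/.#] terminal -1; root [../##/../.#/.#] d11

V winning at [../##/../.#/.#]: False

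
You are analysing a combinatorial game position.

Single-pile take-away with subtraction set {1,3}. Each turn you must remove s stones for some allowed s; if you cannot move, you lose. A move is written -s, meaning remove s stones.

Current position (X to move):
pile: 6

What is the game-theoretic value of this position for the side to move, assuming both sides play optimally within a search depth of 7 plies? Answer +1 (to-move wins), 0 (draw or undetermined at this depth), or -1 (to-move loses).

value(6, X) = -1

p1 X@[6]: -1[5]-1* -3[3]-1
p2 O@[5]: -1[4]+1* -3[2]+1
p3 X@[4]: -1[3]-1* -3[1]-1
p4 O@[3]: -1[2]+1* -3[0]+1
p5 X@[2]: -1[1]-1*
p6 O@[1]: -1[0]+1*
p7 X@[0] terminal -1; root [6] d7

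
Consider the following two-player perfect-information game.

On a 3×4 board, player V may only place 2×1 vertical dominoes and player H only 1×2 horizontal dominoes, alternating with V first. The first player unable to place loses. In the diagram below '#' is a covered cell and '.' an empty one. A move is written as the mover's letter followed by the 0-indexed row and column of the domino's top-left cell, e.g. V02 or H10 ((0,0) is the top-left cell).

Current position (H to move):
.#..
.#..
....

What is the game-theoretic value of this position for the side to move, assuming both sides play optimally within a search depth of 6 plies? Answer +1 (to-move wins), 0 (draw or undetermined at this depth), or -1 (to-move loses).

p1 H@[.#../.#../....]: H02[.###/.#../....]-1 H12[.#../.###/....]+1* H20[.#../.#../##..]-1 H21[.#../.#../.##.]-1 H22[.#../.#../..##]-1
p2 V@[.#../.###/....]: V00[##../####/....]-1* V10[.#../####/#...]-1
p3 H@[##../####/....]: H02[####/####/....]+1* H20[##../####/##..]+1 H21[##../####/.##.]+1 H22[##../####/..##]+1
p4 V@[####/####/....] terminal -1; root [.#../.#../....] d6

value(.#../.#../...., H) = +1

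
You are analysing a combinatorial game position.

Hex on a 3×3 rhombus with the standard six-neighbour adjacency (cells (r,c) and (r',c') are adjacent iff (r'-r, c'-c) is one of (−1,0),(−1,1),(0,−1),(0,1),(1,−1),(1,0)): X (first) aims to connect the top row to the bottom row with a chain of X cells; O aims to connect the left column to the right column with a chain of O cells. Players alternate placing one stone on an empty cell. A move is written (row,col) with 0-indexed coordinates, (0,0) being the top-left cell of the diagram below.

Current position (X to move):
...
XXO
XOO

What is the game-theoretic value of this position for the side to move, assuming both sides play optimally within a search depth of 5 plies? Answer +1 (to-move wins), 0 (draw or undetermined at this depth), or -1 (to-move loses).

value(.../XXO/XOO, X) = +1

ply 1, X at .../XXO/XOO | (0,0)=+1→X../XXO/XOO*; (0,1)=+1→.X./XXO/XOO; (0,2)=+1→..X/XXO/XOO
ply 2: X../XXO/XOO is terminal -1 (O); from .../XXO/XOO depth 5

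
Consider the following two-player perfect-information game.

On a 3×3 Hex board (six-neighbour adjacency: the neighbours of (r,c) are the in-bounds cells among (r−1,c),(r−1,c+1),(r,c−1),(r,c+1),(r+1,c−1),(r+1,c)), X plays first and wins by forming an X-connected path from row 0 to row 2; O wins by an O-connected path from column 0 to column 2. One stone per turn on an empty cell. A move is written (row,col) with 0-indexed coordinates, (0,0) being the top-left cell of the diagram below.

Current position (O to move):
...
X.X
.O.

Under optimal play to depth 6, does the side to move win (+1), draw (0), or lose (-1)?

ply 1, O at .../X.X/.O. | (0,0)=-1→O../X.X/.O.*; (0,1)=-1→.O./X.X/.O.; (0,2)=-1→..O/X.X/.O.; (1,1)=-1→.../XOX/.O.; (2,0)=-1→.../X.X/OO.; (2,2)=-1→.../X.X/.OO
ply 2, X at O../X.X/.O. | (0,1)=+1→OX./X.X/.O.*; (0,2)=+1→O.X/X.X/.O.; (1,1)=+1→O../XXX/.O.; (2,0)=+1→O../X.X/XO.; (2,2)=+1→O../X.X/.OX
ply 3, O at OX./X.X/.O. | (0,2)=-1→OXO/X.X/.O.*; (1,1)=-1→OX./XOX/.O.; (2,0)=-1→OX./X.X/OO.; (2,2)=-1→OX./X.X/.OO
ply 4, X at OXO/X.X/.O. | (1,1)=+1→OXO/XXX/.O.*; (2,0)=+1→OXO/X.X/XO.; (2,2)=+1→OXO/X.X/.OX
ply 5, O at OXO/XXX/.O. | (2,0)=-1→OXO/XXX/OO.*; (2,2)=-1→OXO/XXX/.OO
ply 6, X at OXO/XXX/OO. | (2,2)=+1→OXO/XXX/OOX*
ply 7: OXO/XXX/OOX is terminal -1 (O); from .../X.X/.O. depth 6

value(.../X.X/.O., O) = -1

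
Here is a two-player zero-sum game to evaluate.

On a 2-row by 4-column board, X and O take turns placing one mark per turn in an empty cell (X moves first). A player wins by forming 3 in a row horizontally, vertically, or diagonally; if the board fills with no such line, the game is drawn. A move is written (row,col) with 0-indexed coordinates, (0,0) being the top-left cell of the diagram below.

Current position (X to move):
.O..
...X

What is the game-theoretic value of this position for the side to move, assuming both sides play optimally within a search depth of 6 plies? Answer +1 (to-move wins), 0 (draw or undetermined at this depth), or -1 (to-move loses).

value(.O../...X, X) = 0

ply 1, X at .O../...X | (0,0)=+0→XO../...X*; (0,2)=+0→.OX./...X; (0,3)=+0→.O.X/...X; (1,0)=-1→.O../X..X; (1,1)=+0→.O../.X.X; (1,2)=+0→.O../..XX
ply 2, O at XO../...X | (0,2)=+0→XOO./...X*; (0,3)=+0→XO.O/...X; (1,0)=+0→XO../O..X; (1,1)=+0→XO../.O.X; (1,2)=+0→XO../..OX
ply 3, X at XOO./...X | (0,3)=+0→XOOX/...X*; (1,0)=-1→XOO./X..X; (1,1)=-1→XOO./.X.X; (1,2)=-1→XOO./..XX
ply 4, O at XOOX/...X | (1,0)=+0→XOOX/O..X*; (1,1)=+0→XOOX/.O.X; (1,2)=+0→XOOX/..OX
ply 5, X at XOOX/O..X | (1,1)=+0→XOOX/OX.X*; (1,2)=+0→XOOX/O.XX
ply 6, O at XOOX/OX.X | (1,2)=+0→XOOX/OXOX*
ply 7: XOOX/OXOX is terminal +0 (X); from .O../...X depth 6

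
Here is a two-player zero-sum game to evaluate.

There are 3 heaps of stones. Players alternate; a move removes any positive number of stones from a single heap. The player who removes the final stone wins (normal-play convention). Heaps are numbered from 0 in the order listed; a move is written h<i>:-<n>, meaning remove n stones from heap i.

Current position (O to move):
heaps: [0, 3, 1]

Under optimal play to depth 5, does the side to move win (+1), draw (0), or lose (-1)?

value((0,3,1), O) = +1

[(0,3,1)] O move#1: h1:-1:-1/(0,2,1), h1:-2:+1/(0,1,1)*, h1:-3:-1/(0,0,1), h2:-1:-1/(0,3,0)
[(0,1,1)] X move#2: h1:-1:-1/(0,0,1)*, h2:-1:-1/(0,1,0)
[(0,0,1)] O move#3: h2:-1:+1/(0,0,0)*
[(0,0,0)] end (terminal -1, X#4); searched (0,3,1) to 5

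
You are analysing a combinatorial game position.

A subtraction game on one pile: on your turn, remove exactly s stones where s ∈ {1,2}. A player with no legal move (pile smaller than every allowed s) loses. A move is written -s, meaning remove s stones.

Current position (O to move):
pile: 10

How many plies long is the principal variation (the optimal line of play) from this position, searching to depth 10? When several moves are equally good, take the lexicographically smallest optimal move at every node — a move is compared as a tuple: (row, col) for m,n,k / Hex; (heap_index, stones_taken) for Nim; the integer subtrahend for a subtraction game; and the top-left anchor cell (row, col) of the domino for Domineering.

ply 1, O at 10 | -1=+1→9*; -2=-1→8
ply 2, X at 9 | -1=-1→8*; -2=-1→7
ply 3, O at 8 | -1=-1→7; -2=+1→6*
ply 4, X at 6 | -1=-1→5*; -2=-1→4
ply 5, O at 5 | -1=-1→4; -2=+1→3*
ply 6, X at 3 | -1=-1→2*; -2=-1→1
ply 7, O at 2 | -1=-1→1; -2=+1→0*
ply 8: 0 is terminal -1 (X); from 10 depth 10

PV length from [10]: 7 plies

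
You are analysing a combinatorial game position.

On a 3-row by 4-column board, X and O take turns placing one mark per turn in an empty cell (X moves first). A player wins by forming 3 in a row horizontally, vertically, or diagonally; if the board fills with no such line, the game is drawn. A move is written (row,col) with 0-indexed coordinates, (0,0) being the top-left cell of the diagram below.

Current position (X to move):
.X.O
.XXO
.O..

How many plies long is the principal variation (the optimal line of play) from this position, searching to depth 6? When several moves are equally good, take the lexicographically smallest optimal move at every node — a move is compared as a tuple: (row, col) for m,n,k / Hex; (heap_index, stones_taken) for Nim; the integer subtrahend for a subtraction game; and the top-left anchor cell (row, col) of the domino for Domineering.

PV length from [.X.O/.XXO/.O..]: 1 ply

[.X.O/.XXO/.O..] X move#1: (0,0):-1/XX.O/.XXO/.O.., (0,2):-1/.XXO/.XXO/.O.., (1,0):+1/.X.O/XXXO/.O..*, (2,0):-1/.X.O/.XXO/XO.., (2,2):-1/.X.O/.XXO/.OX., (2,3):+1/.X.O/.XXO/.O.X
[.X.O/XXXO/.O..] end (terminal -1, O#2); searched .X.O/.XXO/.O.. to 6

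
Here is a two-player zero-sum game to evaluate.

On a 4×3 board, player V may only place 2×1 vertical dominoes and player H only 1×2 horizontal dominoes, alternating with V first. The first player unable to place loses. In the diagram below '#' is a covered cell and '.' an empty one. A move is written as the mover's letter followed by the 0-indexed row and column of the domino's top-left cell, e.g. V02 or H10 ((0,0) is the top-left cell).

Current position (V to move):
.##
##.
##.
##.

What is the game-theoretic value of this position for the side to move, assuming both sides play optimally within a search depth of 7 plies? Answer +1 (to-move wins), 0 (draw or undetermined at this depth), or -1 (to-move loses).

[.##/##./##./##.] V move#1: V12:+1/.##/###/###/##.*, V22:+1/.##/##./###/###
[.##/###/###/##.] end (terminal -1, H#2); searched .##/##./##./##. to 7

value(.##/##./##./##., V) = +1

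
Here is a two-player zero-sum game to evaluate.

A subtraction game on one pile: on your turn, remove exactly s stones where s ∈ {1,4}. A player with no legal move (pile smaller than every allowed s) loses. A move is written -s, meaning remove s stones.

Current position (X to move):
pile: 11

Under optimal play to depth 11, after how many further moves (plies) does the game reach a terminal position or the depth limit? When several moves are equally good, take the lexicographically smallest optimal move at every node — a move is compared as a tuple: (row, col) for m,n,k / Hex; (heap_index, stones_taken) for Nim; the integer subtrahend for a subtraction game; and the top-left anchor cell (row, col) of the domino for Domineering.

[11] X move#1: -1:+1/10*, -4:+1/7
[10] O move#2: -1:-1/9*, -4:-1/6
[9] X move#3: -1:-1/8, -4:+1/5*
[5] O move#4: -1:-1/4*, -4:-1/1
[4] X move#5: -1:-1/3, -4:+1/0*
[0] end (terminal -1, O#6); searched 11 to 11

PV length from [11]: 5 plies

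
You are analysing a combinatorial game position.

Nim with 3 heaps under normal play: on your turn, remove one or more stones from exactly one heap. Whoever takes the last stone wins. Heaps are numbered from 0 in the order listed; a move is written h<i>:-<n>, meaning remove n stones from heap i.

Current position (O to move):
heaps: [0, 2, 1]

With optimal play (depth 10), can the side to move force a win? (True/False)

O winning at [(0,2,1)]: True

ply 1, O at (0,2,1) | h1:-1=+1→(0,1,1)*; h1:-2=-1→(0,0,1); h2:-1=-1→(0,2,0)
ply 2, X at (0,1,1) | h1:-1=-1→(0,0,1)*; h2:-1=-1→(0,1,0)
ply 3, O at (0,0,1) | h2:-1=+1→(0,0,0)*
ply 4: (0,0,0) is terminal -1 (X); from (0,2,1) depth 10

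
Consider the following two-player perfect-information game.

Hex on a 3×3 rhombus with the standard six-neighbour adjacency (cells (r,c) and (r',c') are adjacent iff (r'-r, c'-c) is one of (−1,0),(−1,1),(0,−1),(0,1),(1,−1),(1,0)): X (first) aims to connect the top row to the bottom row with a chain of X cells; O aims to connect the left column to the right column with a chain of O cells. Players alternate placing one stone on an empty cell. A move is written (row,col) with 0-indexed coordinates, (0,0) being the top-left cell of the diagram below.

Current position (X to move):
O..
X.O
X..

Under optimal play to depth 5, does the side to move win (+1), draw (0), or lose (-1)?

value(O../X.O/X.., X) = +1

ply 1, X at O../X.O/X.. | (0,1)=+1→OX./X.O/X..*; (0,2)=+1→O.X/X.O/X..; (1,1)=+1→O../XXO/X..; (2,1)=-1→O../X.O/XX.; (2,2)=-1→O../X.O/X.X
ply 2: OX./X.O/X.. is terminal -1 (O); from O../X.O/X.. depth 5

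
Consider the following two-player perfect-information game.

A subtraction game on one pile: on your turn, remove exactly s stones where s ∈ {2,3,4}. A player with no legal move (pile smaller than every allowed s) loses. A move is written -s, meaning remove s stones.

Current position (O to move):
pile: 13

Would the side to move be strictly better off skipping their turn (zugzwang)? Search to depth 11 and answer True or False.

p1 O@[13]: -2[11]-1* -3[10]-1 -4[9]-1
p2 X@[11]: -2[9]-1 -3[8]-1 -4[7]+1*
p3 O@[7]: -2[5]-1* -3[4]-1 -4[3]-1
p4 X@[5]: -2[3]-1 -3[2]-1 -4[1]+1*
p5 O@[1] terminal -1; root [13] d11
pass branch (X moves first from the same position):
  | p1 X@[13]: -2[11]-1* -3[10]-1 -4[9]-1
  | p2 O@[11]: -2[9]-1 -3[8]-1 -4[7]+1*
  | p3 X@[7]: -2[5]-1* -3[4]-1 -4[3]-1
  | p4 O@[5]: -2[3]-1 -3[2]-1 -4[1]+1*
  | p5 X@[1] terminal -1; root [13] d11
O moving scores -1; O passing scores +1

zugzwang(13, O) = True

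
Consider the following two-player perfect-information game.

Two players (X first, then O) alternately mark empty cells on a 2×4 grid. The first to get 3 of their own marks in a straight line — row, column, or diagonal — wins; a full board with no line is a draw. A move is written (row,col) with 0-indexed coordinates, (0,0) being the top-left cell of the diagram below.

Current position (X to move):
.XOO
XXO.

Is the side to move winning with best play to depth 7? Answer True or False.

[.XOO/XXO.] X move#1: (0,0):+0/XXOO/XXO.*, (1,3):+0/.XOO/XXOX
[XXOO/XXO.] O move#2: (1,3):+0/XXOO/XXOO*
[XXOO/XXOO] end (terminal +0, X#3); searched .XOO/XXO. to 7

X winning at [.XOO/XXO.]: False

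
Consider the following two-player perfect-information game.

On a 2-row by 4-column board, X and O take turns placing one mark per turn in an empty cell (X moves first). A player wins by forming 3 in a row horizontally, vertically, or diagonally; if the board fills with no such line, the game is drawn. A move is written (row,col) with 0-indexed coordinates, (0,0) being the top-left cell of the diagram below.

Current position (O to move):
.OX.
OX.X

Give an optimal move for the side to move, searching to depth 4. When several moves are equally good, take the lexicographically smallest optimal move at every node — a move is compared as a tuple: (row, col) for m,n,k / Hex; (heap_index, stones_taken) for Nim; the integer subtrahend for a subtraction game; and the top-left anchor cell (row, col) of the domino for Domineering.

p1 O@[.OX./OX.X]: (0,0)[OOX./OX.X]-1 (0,3)[.OXO/OX.X]-1 (1,2)[.OX./OXOX]+0*
p2 X@[.OX./OXOX]: (0,0)[XOX./OXOX]+0* (0,3)[.OXX/OXOX]+0
p3 O@[XOX./OXOX]: (0,3)[XOXO/OXOX]+0*
p4 X@[XOXO/OXOX] terminal +0; root [.OX./OX.X] d4

O's best at [.OX./OX.X]: (1,2)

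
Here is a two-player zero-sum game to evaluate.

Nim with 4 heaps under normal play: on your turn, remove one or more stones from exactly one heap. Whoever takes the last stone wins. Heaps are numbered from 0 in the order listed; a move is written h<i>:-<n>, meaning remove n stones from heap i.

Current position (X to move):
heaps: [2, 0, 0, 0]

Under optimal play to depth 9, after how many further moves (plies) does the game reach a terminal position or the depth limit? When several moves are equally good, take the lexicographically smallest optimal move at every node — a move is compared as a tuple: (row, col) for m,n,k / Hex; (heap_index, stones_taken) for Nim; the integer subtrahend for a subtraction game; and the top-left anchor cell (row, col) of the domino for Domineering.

PV length from [(2,0,0,0)]: 1 ply

p1 X@[(2,0,0,0)]: h0:-1[(1,0,0,0)]-1 h0:-2[(0,0,0,0)]+1*
p2 O@[(0,0,0,0)] terminal -1; root [(2,0,0,0)] d9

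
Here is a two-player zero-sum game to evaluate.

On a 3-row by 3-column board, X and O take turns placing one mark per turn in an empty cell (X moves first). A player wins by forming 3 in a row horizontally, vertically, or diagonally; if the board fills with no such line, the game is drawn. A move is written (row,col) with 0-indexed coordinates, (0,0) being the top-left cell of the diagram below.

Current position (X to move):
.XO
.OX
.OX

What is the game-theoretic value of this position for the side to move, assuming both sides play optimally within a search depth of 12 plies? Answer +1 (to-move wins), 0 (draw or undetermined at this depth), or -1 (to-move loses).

[.XO/.OX/.OX] X move#1: (0,0):-1/XXO/.OX/.OX, (1,0):-1/.XO/XOX/.OX, (2,0):+0/.XO/.OX/XOX*
[.XO/.OX/XOX] O move#2: (0,0):+0/OXO/.OX/XOX*, (1,0):+0/.XO/OOX/XOX
[OXO/.OX/XOX] X move#3: (1,0):+0/OXO/XOX/XOX*
[OXO/XOX/XOX] end (terminal +0, O#4); searched .XO/.OX/.OX to 12

value(.XO/.OX/.OX, X) = 0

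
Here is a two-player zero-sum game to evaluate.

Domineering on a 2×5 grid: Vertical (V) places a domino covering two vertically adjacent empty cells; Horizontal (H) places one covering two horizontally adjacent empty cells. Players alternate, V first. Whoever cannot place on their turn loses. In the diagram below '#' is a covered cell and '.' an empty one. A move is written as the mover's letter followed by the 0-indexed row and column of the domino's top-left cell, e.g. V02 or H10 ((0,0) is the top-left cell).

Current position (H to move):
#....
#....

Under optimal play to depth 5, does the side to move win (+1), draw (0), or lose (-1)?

[#..../#....] H move#1: H01:-1/###../#...., H02:+1/#.##./#....*, H03:-1/#..##/#...., H11:-1/#..../###.., H12:+1/#..../#.##., H13:-1/#..../#..##
[#.##./#....] V move#2: V01:-1/####./##...*, V04:-1/#.###/#...#
[####./##...] H move#3: H12:-1/####./####., H13:+1/####./##.##*
[####./##.##] end (terminal -1, V#4); searched #..../#.... to 5

value(#..../#...., H) = +1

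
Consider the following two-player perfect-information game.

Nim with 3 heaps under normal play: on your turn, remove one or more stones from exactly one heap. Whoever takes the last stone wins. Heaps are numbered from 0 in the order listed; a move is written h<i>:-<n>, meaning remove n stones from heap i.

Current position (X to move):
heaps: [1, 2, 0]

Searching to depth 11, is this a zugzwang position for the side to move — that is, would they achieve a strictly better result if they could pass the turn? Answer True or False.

p1 X@[(1,2,0)]: h0:-1[(0,2,0)]-1 h1:-1[(1,1,0)]+1* h1:-2[(1,0,0)]-1
p2 O@[(1,1,0)]: h0:-1[(0,1,0)]-1* h1:-1[(1,0,0)]-1
p3 X@[(0,1,0)]: h1:-1[(0,0,0)]+1*
p4 O@[(0,0,0)] terminal -1; root [(1,2,0)] d11
pass branch (O moves first from the same position):
  | p1 O@[(1,2,0)]: h0:-1[(0,2,0)]-1 h1:-1[(1,1,0)]+1* h1:-2[(1,0,0)]-1
  | p2 X@[(1,1,0)]: h0:-1[(0,1,0)]-1* h1:-1[(1,0,0)]-1
  | p3 O@[(0,1,0)]: h1:-1[(0,0,0)]+1*
  | p4 X@[(0,0,0)] terminal -1; root [(1,2,0)] d11
X moving scores +1; X passing scores -1

zugzwang((1,2,0), X) = False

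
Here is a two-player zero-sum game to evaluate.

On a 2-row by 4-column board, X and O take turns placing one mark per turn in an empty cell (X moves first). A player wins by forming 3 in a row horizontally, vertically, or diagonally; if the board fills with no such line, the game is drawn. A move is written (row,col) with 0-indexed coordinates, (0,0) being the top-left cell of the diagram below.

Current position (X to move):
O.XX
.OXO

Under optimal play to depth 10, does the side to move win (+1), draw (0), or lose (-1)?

[O.XX/.OXO] X move#1: (0,1):+1/OXXX/.OXO*, (1,0):+0/O.XX/XOXO
[OXXX/.OXO] end (terminal -1, O#2); searched O.XX/.OXO to 10

value(O.XX/.OXO, X) = +1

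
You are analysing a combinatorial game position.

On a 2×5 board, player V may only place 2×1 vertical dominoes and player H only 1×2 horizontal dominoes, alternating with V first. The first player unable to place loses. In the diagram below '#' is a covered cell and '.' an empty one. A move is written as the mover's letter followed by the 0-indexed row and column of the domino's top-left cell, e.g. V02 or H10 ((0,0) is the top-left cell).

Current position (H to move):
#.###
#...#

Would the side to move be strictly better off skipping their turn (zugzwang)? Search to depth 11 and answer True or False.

zugzwang(#.###/#...#, H) = False

p1 H@[#.###/#...#]: H11[#.###/###.#]+1* H12[#.###/#.###]-1
p2 V@[#.###/###.#] terminal -1; root [#.###/#...#] d11
pass branch (V moves first from the same position):
  | p1 V@[#.###/#...#]: V01[#####/##..#]-1*
  | p2 H@[#####/##..#]: H12[#####/#####]+1*
  | p3 V@[#####/#####] terminal -1; root [#.###/#...#] d11
H moving scores +1; H passing scores +1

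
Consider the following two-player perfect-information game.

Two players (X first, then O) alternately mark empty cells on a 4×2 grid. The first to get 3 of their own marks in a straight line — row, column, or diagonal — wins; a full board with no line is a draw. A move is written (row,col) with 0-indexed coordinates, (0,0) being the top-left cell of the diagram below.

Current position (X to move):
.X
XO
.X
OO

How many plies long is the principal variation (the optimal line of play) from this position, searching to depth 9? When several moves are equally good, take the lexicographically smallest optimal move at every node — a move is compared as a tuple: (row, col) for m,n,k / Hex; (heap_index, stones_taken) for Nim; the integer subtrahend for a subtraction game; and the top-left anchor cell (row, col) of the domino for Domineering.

PV length from [.X/XO/.X/OO]: 2 plies

p1 X@[.X/XO/.X/OO]: (0,0)[XX/XO/.X/OO]+0* (2,0)[.X/XO/XX/OO]+0
p2 O@[XX/XO/.X/OO]: (2,0)[XX/XO/OX/OO]+0*
p3 X@[XX/XO/OX/OO] terminal +0; root [.X/XO/.X/OO] d9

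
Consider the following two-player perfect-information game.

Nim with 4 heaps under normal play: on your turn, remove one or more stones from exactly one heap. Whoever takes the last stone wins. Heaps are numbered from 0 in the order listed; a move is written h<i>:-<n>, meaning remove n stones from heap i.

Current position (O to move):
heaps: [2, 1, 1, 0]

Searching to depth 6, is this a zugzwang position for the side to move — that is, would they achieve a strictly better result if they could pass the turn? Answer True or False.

zugzwang((2,1,1,0), O) = False

[(2,1,1,0)] O move#1: h0:-1:-1/(1,1,1,0), h0:-2:+1/(0,1,1,0)*, h1:-1:-1/(2,0,1,0), h2:-1:-1/(2,1,0,0)
[(0,1,1,0)] X move#2: h1:-1:-1/(0,0,1,0)*, h2:-1:-1/(0,1,0,0)
[(0,0,1,0)] O move#3: h2:-1:+1/(0,0,0,0)*
[(0,0,0,0)] end (terminal -1, X#4); searched (2,1,1,0) to 6
pass branch (X moves first from the same position):
  | [(2,1,1,0)] X move#1: h0:-1:-1/(1,1,1,0), h0:-2:+1/(0,1,1,0)*, h1:-1:-1/(2,0,1,0), h2:-1:-1/(2,1,0,0)
  | [(0,1,1,0)] O move#2: h1:-1:-1/(0,0,1,0)*, h2:-1:-1/(0,1,0,0)
  | [(0,0,1,0)] X move#3: h2:-1:+1/(0,0,0,0)*
  | [(0,0,0,0)] end (terminal -1, O#4); searched (2,1,1,0) to 6
O moving scores +1; O passing scores -1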